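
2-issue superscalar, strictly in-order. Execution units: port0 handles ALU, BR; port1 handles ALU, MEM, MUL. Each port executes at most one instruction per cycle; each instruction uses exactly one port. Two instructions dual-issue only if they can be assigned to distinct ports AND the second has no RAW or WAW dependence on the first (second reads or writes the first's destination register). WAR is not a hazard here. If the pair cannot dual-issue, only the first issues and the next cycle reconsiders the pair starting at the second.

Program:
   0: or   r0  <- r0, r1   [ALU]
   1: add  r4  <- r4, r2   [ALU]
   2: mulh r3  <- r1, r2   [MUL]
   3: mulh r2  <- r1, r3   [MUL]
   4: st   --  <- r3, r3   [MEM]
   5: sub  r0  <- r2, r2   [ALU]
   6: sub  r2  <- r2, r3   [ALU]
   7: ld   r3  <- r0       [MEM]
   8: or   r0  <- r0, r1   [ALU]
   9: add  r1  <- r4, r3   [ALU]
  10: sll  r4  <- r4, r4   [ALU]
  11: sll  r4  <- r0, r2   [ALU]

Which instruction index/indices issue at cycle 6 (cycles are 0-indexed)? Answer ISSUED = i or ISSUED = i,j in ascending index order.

ISSUED = 10

[0] i0&i1  or/add  -- dual
[1] i2  mulh  -- no-port MUL/MUL
[2] i3  mulh  -- no-port MUL/MEM
[3] i4&i5  st/sub  -- dual
[4] i6&i7  sub/ld  -- dual
[5] i8&i9  or/add  -- dual
[6] i10  sll  -- WAW r4
[7] i11  sll  -- tail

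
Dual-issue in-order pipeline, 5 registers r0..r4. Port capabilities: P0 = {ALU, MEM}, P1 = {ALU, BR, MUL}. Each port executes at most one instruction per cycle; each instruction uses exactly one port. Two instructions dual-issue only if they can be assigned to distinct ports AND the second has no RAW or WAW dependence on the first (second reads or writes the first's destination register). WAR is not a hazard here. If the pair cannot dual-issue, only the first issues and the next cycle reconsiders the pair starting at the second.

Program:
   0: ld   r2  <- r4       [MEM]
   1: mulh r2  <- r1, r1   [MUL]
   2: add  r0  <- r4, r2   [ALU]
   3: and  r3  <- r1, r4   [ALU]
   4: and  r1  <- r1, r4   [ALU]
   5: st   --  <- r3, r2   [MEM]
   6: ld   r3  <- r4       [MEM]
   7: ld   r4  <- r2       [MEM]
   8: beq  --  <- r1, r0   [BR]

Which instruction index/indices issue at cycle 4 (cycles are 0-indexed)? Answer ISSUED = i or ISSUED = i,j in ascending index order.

ISSUED = 6

0. ld @i0  | WAW r2
1. mulh @i1  | RAW r2
2. add+and @i2,i3  | dual
3. and+st @i4,i5  | dual
4. ld @i6  | no-port MEM/MEM
5. ld+beq @i7,i8  | dual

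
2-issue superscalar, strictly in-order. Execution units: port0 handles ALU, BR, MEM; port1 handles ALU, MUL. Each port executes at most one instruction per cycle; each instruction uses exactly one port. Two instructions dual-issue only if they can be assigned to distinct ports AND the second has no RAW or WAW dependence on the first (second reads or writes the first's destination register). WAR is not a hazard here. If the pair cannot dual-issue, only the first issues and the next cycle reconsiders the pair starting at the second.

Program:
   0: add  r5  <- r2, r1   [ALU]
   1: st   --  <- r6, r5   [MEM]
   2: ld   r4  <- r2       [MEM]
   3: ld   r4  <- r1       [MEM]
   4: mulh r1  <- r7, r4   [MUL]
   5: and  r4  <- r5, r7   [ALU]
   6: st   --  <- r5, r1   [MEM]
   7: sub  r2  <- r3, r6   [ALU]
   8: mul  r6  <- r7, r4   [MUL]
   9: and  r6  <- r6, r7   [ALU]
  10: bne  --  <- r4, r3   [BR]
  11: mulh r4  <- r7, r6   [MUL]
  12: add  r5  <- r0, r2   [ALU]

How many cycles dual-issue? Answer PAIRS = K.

  cy0 -> i0 (add.ALU) RAW r5
  cy1 -> i1 (st.MEM) no-port MEM/MEM
  cy2 -> i2 (ld.MEM) no-port MEM/MEM
  cy3 -> i3 (ld.MEM) RAW r4
  cy4 -> i4/i5 (mulh.MUL and.ALU) pair
  cy5 -> i6/i7 (st.MEM sub.ALU) pair
  cy6 -> i8 (mul.MUL) RAW+WAW r6
  cy7 -> i9/i10 (and.ALU bne.BR) pair
  cy8 -> i11/i12 (mulh.MUL add.ALU) pair

PAIRS = 4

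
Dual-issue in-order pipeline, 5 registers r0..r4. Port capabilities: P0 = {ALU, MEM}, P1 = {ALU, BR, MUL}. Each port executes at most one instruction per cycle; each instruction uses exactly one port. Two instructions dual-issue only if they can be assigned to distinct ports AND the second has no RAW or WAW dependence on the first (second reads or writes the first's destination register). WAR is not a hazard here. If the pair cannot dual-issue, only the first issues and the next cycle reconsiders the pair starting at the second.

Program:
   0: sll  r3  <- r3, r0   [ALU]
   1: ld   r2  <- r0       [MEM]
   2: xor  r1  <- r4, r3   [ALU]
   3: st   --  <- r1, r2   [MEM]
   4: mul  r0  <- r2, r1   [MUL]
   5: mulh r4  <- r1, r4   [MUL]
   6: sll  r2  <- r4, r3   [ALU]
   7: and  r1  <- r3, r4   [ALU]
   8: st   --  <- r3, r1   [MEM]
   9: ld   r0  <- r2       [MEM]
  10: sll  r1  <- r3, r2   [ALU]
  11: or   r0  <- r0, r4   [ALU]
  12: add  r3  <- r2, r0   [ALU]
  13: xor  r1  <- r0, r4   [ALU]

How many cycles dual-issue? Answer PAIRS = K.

PAIRS = 5

c0: i0+i1 sll ld  2-wide
c1: i2 xor  RAW r1
c2: i3+i4 st mul  2-wide
c3: i5 mulh  RAW r4
c4: i6+i7 sll and  2-wide
c5: i8 st  no-port MEM/MEM
c6: i9+i10 ld sll  2-wide
c7: i11 or  RAW r0
c8: i12+i13 add xor  2-wide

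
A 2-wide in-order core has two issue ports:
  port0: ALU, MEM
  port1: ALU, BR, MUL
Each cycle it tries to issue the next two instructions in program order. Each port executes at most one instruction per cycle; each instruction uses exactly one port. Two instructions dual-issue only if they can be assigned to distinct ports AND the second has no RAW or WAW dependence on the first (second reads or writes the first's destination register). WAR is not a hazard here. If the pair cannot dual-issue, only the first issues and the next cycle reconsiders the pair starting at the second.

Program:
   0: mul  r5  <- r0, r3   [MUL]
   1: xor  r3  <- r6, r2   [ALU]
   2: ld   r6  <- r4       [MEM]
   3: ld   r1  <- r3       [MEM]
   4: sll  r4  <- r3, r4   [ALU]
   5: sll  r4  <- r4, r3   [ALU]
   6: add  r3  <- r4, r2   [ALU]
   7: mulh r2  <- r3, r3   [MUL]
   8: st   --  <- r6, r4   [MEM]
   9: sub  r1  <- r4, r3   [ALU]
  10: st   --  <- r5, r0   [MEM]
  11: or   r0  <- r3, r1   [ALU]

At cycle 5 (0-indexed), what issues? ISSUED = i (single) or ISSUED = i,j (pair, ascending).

ISSUED = 7,8

  cy0 -> i0,i1 (mul.MUL;xor.ALU) 2-wide
  cy1 -> i2 (ld.MEM) no-port MEM/MEM
  cy2 -> i3,i4 (ld.MEM;sll.ALU) 2-wide
  cy3 -> i5 (sll.ALU) RAW r4
  cy4 -> i6 (add.ALU) RAW r3
  cy5 -> i7,i8 (mulh.MUL;st.MEM) 2-wide
  cy6 -> i9,i10 (sub.ALU;st.MEM) 2-wide
  cy7 -> i11 (or.ALU) tail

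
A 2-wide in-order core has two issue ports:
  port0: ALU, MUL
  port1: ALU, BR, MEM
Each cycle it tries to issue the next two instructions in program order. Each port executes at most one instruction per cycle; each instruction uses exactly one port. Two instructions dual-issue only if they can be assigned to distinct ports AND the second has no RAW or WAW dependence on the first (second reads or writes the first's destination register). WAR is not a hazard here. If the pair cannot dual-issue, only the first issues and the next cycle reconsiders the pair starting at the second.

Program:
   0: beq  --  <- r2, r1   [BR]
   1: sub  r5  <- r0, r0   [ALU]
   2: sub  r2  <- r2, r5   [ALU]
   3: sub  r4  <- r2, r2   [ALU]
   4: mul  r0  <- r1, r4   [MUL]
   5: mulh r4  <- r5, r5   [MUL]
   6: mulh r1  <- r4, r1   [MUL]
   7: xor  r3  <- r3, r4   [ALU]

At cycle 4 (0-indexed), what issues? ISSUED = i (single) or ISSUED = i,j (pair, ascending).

ISSUED = 5

t=0 i0&i1:beq;sub ; 2-wide
t=1 i2:sub ; RAW r2
t=2 i3:sub ; RAW r4
t=3 i4:mul ; no-port MUL/MUL
t=4 i5:mulh ; no-port MUL/MUL
t=5 i6&i7:mulh;xor ; 2-wide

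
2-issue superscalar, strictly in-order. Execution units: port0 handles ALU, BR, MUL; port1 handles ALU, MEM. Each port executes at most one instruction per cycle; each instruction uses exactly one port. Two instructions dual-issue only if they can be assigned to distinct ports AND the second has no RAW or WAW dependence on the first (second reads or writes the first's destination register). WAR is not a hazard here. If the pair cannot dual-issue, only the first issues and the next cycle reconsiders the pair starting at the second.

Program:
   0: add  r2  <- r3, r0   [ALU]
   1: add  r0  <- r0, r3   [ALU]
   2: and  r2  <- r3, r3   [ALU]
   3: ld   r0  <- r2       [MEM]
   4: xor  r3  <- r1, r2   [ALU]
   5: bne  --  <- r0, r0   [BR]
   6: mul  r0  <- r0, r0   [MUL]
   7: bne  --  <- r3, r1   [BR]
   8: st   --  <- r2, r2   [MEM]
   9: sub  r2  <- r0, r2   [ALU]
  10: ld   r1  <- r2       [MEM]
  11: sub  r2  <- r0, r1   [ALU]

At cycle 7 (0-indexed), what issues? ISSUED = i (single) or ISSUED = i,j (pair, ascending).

ISSUED = 10

0. add.ALU+add.ALU @i0,i1  | 2-wide
1. and.ALU @i2  | RAW r2
2. ld.MEM+xor.ALU @i3,i4  | 2-wide
3. bne.BR @i5  | no-port BR/MUL
4. mul.MUL @i6  | no-port MUL/BR
5. bne.BR+st.MEM @i7,i8  | 2-wide
6. sub.ALU @i9  | RAW r2
7. ld.MEM @i10  | RAW r1
8. sub.ALU @i11  | tail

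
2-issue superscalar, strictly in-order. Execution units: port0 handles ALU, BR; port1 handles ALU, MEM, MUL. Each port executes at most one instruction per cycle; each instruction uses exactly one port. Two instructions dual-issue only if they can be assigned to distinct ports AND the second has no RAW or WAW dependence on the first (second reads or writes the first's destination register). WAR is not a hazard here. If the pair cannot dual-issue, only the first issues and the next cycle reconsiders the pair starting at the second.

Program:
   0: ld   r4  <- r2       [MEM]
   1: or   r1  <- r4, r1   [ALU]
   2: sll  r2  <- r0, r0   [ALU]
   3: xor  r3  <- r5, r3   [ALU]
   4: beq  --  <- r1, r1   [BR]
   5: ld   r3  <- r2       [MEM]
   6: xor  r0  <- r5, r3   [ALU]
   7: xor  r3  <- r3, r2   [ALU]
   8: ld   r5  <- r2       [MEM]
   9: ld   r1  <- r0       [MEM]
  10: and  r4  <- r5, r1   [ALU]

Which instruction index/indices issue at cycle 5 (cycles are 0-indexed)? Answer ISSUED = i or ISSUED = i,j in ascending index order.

#0 head=0: ld i0 RAW r4
#1 head=1: or/sll i1,i2 dual
#2 head=3: xor/beq i3,i4 dual
#3 head=5: ld i5 RAW r3
#4 head=6: xor/xor i6,i7 dual
#5 head=8: ld i8 no-port MEM/MEM
#6 head=9: ld i9 RAW r1
#7 head=10: and i10 tail

ISSUED = 8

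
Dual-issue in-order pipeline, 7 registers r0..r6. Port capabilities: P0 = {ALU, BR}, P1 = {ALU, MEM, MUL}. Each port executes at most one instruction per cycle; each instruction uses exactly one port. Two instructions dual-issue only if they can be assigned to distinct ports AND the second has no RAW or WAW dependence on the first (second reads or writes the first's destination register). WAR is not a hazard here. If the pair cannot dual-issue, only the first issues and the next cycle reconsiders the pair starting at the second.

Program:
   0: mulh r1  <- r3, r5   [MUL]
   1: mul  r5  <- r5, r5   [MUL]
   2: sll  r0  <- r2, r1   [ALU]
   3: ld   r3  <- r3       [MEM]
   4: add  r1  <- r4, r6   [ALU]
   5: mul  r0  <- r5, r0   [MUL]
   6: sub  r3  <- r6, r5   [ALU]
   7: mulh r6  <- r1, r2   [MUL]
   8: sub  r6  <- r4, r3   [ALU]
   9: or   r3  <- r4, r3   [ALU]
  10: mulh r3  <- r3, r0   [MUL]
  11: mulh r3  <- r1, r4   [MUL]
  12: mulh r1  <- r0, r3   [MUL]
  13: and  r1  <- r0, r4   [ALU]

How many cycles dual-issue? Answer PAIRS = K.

0. mulh @i0  | no-port MUL/MUL
1. mul+sll @i1&i2  | dual
2. ld+add @i3&i4  | dual
3. mul+sub @i5&i6  | dual
4. mulh @i7  | WAW r6
5. sub+or @i8&i9  | dual
6. mulh @i10  | no-port MUL/MUL
7. mulh @i11  | no-port MUL/MUL
8. mulh @i12  | WAW r1
9. and @i13  | tail

PAIRS = 4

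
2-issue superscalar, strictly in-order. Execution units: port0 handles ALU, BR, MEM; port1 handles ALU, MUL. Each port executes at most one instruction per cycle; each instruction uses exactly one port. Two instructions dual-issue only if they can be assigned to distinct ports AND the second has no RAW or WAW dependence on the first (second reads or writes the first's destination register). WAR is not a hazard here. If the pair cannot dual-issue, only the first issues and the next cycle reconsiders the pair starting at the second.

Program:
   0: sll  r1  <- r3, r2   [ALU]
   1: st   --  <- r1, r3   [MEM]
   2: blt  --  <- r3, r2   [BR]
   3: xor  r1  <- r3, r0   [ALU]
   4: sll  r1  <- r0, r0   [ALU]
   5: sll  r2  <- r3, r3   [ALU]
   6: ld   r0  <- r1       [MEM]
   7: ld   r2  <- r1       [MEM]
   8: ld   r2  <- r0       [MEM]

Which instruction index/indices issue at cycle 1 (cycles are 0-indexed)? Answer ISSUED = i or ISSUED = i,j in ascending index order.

ISSUED = 1

t=0 i0:sll.ALU ; RAW r1
t=1 i1:st.MEM ; no-port MEM/BR
t=2 i2/i3:blt.BR;xor.ALU ; dual
t=3 i4/i5:sll.ALU;sll.ALU ; dual
t=4 i6:ld.MEM ; no-port MEM/MEM
t=5 i7:ld.MEM ; no-port MEM/MEM
t=6 i8:ld.MEM ; tail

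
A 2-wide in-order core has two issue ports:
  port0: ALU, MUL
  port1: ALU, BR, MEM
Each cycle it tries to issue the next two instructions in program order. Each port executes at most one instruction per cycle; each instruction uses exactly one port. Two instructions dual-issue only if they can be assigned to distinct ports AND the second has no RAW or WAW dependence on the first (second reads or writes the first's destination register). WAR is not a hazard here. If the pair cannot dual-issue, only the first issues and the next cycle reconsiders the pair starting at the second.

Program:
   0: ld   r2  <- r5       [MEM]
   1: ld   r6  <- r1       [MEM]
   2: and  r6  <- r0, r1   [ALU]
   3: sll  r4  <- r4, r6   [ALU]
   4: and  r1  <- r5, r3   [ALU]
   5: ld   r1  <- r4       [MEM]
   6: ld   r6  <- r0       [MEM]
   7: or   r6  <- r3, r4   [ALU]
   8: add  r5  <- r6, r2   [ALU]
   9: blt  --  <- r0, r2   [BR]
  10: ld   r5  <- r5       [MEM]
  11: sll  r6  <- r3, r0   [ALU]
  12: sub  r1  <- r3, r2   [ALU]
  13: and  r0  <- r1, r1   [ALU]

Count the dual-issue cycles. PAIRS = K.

PAIRS = 3

#0 head=0: ld.MEM i0 no-port MEM/MEM
#1 head=1: ld.MEM i1 WAW r6
#2 head=2: and.ALU i2 RAW r6
#3 head=3: sll.ALU and.ALU i3/i4 pair
#4 head=5: ld.MEM i5 no-port MEM/MEM
#5 head=6: ld.MEM i6 WAW r6
#6 head=7: or.ALU i7 RAW r6
#7 head=8: add.ALU blt.BR i8/i9 pair
#8 head=10: ld.MEM sll.ALU i10/i11 pair
#9 head=12: sub.ALU i12 RAW r1
#10 head=13: and.ALU i13 tail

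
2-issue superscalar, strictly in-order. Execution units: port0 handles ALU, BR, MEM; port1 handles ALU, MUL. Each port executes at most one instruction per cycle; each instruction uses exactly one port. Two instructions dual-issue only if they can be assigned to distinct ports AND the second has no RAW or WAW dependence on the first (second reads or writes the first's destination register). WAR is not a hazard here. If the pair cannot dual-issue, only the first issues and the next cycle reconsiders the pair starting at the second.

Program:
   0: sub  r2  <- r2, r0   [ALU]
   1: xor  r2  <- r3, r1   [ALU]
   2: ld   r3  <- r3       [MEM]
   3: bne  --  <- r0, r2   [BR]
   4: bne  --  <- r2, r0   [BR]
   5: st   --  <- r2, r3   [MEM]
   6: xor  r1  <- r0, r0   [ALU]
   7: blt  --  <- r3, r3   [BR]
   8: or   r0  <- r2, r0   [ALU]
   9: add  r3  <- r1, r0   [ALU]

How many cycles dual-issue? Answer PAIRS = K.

  cy0 -> i0 (sub) WAW r2
  cy1 -> i1+i2 (xor+ld) pair
  cy2 -> i3 (bne) no-port BR/BR
  cy3 -> i4 (bne) no-port BR/MEM
  cy4 -> i5+i6 (st+xor) pair
  cy5 -> i7+i8 (blt+or) pair
  cy6 -> i9 (add) tail

PAIRS = 3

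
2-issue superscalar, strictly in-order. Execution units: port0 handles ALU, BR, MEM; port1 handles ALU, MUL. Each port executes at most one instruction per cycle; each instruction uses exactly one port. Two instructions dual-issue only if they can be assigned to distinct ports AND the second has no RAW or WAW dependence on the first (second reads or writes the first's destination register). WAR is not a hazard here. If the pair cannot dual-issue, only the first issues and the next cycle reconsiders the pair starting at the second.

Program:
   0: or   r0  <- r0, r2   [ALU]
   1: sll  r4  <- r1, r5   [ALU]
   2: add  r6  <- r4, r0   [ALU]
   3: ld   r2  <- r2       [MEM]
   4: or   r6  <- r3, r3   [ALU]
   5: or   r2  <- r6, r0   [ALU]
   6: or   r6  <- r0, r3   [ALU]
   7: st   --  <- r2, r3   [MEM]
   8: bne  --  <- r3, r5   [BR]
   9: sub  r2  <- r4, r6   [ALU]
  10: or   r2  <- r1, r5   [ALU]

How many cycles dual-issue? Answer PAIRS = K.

[0] i0,i1  or/sll  -- 2-wide
[1] i2,i3  add/ld  -- 2-wide
[2] i4  or  -- RAW r6
[3] i5,i6  or/or  -- 2-wide
[4] i7  st  -- no-port MEM/BR
[5] i8,i9  bne/sub  -- 2-wide
[6] i10  or  -- tail

PAIRS = 4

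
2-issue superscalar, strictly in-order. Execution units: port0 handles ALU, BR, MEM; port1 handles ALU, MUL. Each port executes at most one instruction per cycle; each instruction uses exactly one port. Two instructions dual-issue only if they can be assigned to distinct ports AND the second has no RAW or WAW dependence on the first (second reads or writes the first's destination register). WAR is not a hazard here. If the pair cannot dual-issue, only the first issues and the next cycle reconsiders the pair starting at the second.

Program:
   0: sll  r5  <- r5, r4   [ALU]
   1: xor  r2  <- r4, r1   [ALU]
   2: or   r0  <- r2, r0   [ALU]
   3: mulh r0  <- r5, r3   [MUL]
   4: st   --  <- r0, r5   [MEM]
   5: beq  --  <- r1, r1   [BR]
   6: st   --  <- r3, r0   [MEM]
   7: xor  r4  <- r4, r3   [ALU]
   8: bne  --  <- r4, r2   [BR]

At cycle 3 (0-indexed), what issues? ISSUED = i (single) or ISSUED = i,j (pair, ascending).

ISSUED = 4

  cy0 -> i0,i1 (sll.ALU;xor.ALU) pair
  cy1 -> i2 (or.ALU) WAW r0
  cy2 -> i3 (mulh.MUL) RAW r0
  cy3 -> i4 (st.MEM) no-port MEM/BR
  cy4 -> i5 (beq.BR) no-port BR/MEM
  cy5 -> i6,i7 (st.MEM;xor.ALU) pair
  cy6 -> i8 (bne.BR) tail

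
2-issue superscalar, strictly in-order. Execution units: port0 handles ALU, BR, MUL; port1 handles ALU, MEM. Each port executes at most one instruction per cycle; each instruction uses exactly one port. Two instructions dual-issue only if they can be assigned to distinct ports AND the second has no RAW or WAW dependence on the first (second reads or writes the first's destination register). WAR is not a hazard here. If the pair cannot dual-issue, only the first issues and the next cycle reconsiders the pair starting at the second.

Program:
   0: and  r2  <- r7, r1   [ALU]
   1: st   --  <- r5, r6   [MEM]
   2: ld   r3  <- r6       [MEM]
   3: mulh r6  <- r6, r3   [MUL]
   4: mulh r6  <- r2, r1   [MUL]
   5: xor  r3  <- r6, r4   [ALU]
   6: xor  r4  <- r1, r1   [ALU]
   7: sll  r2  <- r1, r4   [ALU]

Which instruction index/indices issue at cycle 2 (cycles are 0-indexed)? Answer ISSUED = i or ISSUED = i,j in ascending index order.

0. and/st @i0,i1  | pair
1. ld @i2  | RAW r3
2. mulh @i3  | no-port MUL/MUL
3. mulh @i4  | RAW r6
4. xor/xor @i5,i6  | pair
5. sll @i7  | tail

ISSUED = 3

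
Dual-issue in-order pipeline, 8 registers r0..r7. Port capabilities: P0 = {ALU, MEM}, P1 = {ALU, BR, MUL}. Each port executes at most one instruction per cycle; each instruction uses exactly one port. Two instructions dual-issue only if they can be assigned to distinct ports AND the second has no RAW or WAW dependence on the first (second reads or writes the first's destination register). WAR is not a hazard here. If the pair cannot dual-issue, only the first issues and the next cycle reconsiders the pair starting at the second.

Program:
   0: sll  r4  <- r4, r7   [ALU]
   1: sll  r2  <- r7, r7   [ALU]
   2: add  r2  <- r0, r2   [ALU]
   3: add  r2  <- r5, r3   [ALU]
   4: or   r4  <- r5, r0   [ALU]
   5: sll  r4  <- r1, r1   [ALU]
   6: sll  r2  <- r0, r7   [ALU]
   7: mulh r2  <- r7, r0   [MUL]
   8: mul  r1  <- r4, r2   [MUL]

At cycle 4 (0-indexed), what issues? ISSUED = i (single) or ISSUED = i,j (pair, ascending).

ISSUED = 7

  cy0 -> i0/i1 (sll+sll) pair
  cy1 -> i2 (add) WAW r2
  cy2 -> i3/i4 (add+or) pair
  cy3 -> i5/i6 (sll+sll) pair
  cy4 -> i7 (mulh) no-port MUL/MUL
  cy5 -> i8 (mul) tail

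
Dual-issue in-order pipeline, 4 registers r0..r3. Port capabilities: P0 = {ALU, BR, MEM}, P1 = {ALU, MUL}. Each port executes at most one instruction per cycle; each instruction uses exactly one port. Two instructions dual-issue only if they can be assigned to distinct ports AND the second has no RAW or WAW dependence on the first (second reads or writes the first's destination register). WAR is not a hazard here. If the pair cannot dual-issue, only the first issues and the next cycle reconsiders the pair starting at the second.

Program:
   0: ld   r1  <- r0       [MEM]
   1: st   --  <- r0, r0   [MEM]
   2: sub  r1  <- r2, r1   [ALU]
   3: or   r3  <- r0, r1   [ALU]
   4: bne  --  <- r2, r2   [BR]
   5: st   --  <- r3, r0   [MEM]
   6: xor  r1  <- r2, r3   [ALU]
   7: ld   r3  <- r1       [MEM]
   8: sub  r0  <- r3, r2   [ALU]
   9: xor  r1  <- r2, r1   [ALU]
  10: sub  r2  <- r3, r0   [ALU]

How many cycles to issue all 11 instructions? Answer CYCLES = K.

#0 head=0: ld.MEM i0 no-port MEM/MEM
#1 head=1: st.MEM+sub.ALU i1/i2 pair
#2 head=3: or.ALU+bne.BR i3/i4 pair
#3 head=5: st.MEM+xor.ALU i5/i6 pair
#4 head=7: ld.MEM i7 RAW r3
#5 head=8: sub.ALU+xor.ALU i8/i9 pair
#6 head=10: sub.ALU i10 tail

CYCLES = 7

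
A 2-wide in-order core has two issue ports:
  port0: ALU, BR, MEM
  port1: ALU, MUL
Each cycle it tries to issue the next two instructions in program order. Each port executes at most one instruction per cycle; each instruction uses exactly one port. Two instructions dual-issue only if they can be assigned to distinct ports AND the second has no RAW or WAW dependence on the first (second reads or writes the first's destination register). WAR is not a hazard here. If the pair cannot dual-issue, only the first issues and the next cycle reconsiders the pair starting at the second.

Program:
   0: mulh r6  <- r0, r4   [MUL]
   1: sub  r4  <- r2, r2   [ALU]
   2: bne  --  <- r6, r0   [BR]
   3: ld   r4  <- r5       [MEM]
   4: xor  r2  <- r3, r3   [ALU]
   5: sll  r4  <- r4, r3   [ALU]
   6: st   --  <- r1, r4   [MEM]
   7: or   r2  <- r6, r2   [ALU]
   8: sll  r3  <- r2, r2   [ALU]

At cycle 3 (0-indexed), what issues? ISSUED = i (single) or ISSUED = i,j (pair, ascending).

ISSUED = 5

0. mulh.MUL;sub.ALU @i0/i1  | dual
1. bne.BR @i2  | no-port BR/MEM
2. ld.MEM;xor.ALU @i3/i4  | dual
3. sll.ALU @i5  | RAW r4
4. st.MEM;or.ALU @i6/i7  | dual
5. sll.ALU @i8  | tail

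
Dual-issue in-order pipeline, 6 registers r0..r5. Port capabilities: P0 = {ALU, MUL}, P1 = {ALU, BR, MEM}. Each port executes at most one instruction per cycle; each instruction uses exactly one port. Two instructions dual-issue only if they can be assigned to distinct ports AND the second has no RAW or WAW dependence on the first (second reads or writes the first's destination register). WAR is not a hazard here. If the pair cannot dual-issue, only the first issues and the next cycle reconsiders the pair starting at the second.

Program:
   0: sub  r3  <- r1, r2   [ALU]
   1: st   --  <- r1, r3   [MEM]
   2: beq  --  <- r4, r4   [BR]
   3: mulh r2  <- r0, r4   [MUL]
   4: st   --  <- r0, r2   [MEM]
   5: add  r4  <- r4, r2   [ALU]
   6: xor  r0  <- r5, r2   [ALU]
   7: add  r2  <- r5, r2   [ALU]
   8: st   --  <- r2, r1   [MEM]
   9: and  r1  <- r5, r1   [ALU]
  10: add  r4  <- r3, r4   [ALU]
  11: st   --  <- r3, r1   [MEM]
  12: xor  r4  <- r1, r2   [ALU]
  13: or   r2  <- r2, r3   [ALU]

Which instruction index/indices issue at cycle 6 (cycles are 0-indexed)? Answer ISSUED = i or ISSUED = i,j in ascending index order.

#0 head=0: sub.ALU i0 RAW r3
#1 head=1: st.MEM i1 no-port MEM/BR
#2 head=2: beq.BR;mulh.MUL i2,i3 dual
#3 head=4: st.MEM;add.ALU i4,i5 dual
#4 head=6: xor.ALU;add.ALU i6,i7 dual
#5 head=8: st.MEM;and.ALU i8,i9 dual
#6 head=10: add.ALU;st.MEM i10,i11 dual
#7 head=12: xor.ALU;or.ALU i12,i13 dual

ISSUED = 10,11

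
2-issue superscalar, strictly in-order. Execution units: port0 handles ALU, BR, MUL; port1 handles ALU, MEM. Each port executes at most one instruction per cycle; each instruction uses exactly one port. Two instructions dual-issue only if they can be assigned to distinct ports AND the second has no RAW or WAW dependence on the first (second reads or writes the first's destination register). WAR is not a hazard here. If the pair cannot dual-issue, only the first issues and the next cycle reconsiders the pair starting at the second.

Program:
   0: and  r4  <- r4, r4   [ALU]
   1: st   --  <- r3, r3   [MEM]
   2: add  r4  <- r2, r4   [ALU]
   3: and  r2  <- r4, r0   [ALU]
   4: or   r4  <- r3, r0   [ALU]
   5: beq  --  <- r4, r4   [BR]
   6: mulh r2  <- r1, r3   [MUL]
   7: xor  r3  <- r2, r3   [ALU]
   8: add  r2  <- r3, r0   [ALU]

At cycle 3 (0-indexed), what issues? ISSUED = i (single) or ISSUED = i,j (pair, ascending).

#0 head=0: and+st i0&i1 pair
#1 head=2: add i2 RAW r4
#2 head=3: and+or i3&i4 pair
#3 head=5: beq i5 no-port BR/MUL
#4 head=6: mulh i6 RAW r2
#5 head=7: xor i7 RAW r3
#6 head=8: add i8 tail

ISSUED = 5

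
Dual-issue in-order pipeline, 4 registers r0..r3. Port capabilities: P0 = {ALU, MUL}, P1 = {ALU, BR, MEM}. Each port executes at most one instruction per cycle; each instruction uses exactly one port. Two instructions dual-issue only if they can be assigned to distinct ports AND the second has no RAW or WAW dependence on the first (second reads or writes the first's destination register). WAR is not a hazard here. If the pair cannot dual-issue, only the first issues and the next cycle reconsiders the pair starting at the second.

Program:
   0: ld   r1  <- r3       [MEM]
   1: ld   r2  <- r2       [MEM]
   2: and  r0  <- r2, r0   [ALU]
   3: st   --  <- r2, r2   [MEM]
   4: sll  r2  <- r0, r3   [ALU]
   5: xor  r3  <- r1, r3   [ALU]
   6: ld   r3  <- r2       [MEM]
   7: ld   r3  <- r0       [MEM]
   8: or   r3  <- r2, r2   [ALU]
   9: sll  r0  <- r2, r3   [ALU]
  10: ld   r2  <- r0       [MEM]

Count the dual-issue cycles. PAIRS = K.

PAIRS = 2

c0: i0 ld.MEM  no-port MEM/MEM
c1: i1 ld.MEM  RAW r2
c2: i2+i3 and.ALU/st.MEM  dual
c3: i4+i5 sll.ALU/xor.ALU  dual
c4: i6 ld.MEM  no-port MEM/MEM
c5: i7 ld.MEM  WAW r3
c6: i8 or.ALU  RAW r3
c7: i9 sll.ALU  RAW r0
c8: i10 ld.MEM  tail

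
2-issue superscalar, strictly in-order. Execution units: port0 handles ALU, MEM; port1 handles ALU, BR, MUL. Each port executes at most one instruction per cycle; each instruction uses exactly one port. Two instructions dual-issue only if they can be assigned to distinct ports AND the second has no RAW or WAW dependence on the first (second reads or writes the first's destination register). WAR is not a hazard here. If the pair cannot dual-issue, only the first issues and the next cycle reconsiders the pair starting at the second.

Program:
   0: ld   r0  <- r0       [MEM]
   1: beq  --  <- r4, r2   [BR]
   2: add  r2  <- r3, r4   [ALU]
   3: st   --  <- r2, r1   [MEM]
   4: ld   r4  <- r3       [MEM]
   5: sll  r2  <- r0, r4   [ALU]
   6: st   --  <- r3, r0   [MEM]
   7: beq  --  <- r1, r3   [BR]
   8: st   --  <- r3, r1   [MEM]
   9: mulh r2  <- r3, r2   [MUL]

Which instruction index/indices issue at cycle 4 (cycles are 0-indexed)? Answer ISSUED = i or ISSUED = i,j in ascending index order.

0. ld+beq @i0+i1  | 2-wide
1. add @i2  | RAW r2
2. st @i3  | no-port MEM/MEM
3. ld @i4  | RAW r4
4. sll+st @i5+i6  | 2-wide
5. beq+st @i7+i8  | 2-wide
6. mulh @i9  | tail

ISSUED = 5,6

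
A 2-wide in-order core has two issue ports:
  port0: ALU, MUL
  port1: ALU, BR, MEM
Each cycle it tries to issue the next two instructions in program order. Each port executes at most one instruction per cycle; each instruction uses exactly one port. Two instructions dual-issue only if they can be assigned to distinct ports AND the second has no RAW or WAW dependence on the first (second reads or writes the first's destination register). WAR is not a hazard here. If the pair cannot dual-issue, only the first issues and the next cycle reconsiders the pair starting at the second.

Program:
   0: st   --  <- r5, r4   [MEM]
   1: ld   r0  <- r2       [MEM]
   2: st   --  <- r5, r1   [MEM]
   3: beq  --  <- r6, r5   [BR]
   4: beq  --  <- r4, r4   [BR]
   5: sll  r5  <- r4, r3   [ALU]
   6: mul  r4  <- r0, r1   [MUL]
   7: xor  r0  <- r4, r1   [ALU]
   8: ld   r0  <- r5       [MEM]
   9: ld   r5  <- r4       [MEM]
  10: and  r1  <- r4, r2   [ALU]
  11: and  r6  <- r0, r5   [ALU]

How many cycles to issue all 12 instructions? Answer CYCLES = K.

t=0 i0:st.MEM ; no-port MEM/MEM
t=1 i1:ld.MEM ; no-port MEM/MEM
t=2 i2:st.MEM ; no-port MEM/BR
t=3 i3:beq.BR ; no-port BR/BR
t=4 i4,i5:beq.BR+sll.ALU ; 2-wide
t=5 i6:mul.MUL ; RAW r4
t=6 i7:xor.ALU ; WAW r0
t=7 i8:ld.MEM ; no-port MEM/MEM
t=8 i9,i10:ld.MEM+and.ALU ; 2-wide
t=9 i11:and.ALU ; tail

CYCLES = 10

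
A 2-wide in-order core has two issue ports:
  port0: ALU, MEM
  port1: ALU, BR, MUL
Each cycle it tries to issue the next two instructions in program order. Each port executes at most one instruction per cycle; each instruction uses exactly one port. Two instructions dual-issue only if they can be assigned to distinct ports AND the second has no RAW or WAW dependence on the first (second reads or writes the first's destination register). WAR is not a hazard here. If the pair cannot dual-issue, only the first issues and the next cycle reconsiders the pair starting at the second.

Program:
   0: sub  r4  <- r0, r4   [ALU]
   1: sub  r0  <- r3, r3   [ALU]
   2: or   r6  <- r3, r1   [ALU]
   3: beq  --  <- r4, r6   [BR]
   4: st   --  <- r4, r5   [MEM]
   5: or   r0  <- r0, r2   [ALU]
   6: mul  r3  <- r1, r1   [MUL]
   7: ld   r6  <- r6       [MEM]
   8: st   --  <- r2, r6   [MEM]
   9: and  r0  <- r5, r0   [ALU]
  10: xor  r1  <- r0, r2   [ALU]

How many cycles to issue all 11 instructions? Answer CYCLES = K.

[0] i0&i1  sub/sub  -- pair
[1] i2  or  -- RAW r6
[2] i3&i4  beq/st  -- pair
[3] i5&i6  or/mul  -- pair
[4] i7  ld  -- no-port MEM/MEM
[5] i8&i9  st/and  -- pair
[6] i10  xor  -- tail

CYCLES = 7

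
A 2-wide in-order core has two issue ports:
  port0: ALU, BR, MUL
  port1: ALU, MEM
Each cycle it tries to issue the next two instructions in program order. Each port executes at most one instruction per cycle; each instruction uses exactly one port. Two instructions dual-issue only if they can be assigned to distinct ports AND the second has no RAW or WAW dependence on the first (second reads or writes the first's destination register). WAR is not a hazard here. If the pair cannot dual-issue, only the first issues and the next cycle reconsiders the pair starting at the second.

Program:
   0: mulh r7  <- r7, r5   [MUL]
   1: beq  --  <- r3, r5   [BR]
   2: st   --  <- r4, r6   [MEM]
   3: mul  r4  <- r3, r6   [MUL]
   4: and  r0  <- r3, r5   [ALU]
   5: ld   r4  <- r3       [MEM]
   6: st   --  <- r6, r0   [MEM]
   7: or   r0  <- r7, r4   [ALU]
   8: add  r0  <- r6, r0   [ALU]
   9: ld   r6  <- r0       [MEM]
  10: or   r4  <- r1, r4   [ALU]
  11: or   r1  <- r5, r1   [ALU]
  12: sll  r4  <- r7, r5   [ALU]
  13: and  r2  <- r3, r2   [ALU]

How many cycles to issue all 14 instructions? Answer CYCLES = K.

CYCLES = 9

c0: i0 mulh.MUL  no-port MUL/BR
c1: i1,i2 beq.BR+st.MEM  dual
c2: i3,i4 mul.MUL+and.ALU  dual
c3: i5 ld.MEM  no-port MEM/MEM
c4: i6,i7 st.MEM+or.ALU  dual
c5: i8 add.ALU  RAW r0
c6: i9,i10 ld.MEM+or.ALU  dual
c7: i11,i12 or.ALU+sll.ALU  dual
c8: i13 and.ALU  tail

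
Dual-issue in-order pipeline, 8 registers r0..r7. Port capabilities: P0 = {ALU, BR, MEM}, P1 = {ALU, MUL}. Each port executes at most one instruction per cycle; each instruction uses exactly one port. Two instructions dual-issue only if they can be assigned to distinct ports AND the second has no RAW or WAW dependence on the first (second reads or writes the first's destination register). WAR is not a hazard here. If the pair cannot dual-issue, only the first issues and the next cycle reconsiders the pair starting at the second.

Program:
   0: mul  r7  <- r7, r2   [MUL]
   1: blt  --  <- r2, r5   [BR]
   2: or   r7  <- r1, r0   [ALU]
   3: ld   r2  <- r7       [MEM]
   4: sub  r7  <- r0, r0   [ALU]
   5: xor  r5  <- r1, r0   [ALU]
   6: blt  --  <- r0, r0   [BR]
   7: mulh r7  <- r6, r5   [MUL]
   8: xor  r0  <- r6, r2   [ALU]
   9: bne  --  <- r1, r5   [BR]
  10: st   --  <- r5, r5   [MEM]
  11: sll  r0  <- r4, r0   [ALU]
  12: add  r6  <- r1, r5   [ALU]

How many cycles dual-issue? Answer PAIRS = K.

PAIRS = 5

[0] i0,i1  mul.MUL blt.BR  -- dual
[1] i2  or.ALU  -- RAW r7
[2] i3,i4  ld.MEM sub.ALU  -- dual
[3] i5,i6  xor.ALU blt.BR  -- dual
[4] i7,i8  mulh.MUL xor.ALU  -- dual
[5] i9  bne.BR  -- no-port BR/MEM
[6] i10,i11  st.MEM sll.ALU  -- dual
[7] i12  add.ALU  -- tail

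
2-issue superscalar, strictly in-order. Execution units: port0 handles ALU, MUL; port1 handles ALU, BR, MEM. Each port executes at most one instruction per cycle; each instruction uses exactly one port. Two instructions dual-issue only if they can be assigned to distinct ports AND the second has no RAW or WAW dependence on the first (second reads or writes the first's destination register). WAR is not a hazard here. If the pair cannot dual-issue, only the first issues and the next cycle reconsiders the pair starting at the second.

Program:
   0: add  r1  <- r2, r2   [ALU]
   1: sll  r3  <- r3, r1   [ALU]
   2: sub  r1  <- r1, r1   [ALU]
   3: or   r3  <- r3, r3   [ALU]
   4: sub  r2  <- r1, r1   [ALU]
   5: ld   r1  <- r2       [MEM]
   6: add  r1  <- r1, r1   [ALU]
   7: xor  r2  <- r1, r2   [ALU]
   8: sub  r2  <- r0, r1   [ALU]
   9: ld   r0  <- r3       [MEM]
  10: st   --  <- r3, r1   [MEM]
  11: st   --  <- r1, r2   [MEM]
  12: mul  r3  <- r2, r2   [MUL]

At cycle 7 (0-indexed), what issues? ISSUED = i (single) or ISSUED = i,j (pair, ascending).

ISSUED = 10

t=0 i0:add.ALU ; RAW r1
t=1 i1&i2:sll.ALU;sub.ALU ; 2-wide
t=2 i3&i4:or.ALU;sub.ALU ; 2-wide
t=3 i5:ld.MEM ; RAW+WAW r1
t=4 i6:add.ALU ; RAW r1
t=5 i7:xor.ALU ; WAW r2
t=6 i8&i9:sub.ALU;ld.MEM ; 2-wide
t=7 i10:st.MEM ; no-port MEM/MEM
t=8 i11&i12:st.MEM;mul.MUL ; 2-wide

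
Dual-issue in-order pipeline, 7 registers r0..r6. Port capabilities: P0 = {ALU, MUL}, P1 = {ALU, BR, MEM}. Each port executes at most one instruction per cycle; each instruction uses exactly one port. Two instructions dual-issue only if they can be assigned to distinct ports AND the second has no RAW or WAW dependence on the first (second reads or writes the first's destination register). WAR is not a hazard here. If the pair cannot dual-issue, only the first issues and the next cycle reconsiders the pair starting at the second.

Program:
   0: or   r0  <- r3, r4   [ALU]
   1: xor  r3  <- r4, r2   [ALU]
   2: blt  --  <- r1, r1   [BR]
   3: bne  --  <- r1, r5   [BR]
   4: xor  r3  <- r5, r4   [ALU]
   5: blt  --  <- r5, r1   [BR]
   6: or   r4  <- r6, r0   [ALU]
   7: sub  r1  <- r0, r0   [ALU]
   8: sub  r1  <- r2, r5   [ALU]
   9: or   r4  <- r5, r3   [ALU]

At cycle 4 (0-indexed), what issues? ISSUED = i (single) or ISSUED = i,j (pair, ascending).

c0: i0+i1 or.ALU/xor.ALU  dual
c1: i2 blt.BR  no-port BR/BR
c2: i3+i4 bne.BR/xor.ALU  dual
c3: i5+i6 blt.BR/or.ALU  dual
c4: i7 sub.ALU  WAW r1
c5: i8+i9 sub.ALU/or.ALU  dual

ISSUED = 7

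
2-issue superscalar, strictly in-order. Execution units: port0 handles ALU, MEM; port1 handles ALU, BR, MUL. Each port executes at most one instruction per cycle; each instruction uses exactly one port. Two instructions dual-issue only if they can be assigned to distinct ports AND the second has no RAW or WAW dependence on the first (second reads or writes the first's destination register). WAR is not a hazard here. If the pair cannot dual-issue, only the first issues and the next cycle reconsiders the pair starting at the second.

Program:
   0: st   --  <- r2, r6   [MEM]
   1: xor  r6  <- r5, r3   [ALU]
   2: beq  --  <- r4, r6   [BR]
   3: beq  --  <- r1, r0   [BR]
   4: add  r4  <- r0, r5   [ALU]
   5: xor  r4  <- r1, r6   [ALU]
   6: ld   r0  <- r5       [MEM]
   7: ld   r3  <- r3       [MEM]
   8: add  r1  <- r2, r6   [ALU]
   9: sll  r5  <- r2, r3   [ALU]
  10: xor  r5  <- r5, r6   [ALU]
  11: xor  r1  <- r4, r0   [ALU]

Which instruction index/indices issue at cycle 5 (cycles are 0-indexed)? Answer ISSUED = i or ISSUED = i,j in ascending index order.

#0 head=0: st+xor i0&i1 2-wide
#1 head=2: beq i2 no-port BR/BR
#2 head=3: beq+add i3&i4 2-wide
#3 head=5: xor+ld i5&i6 2-wide
#4 head=7: ld+add i7&i8 2-wide
#5 head=9: sll i9 RAW+WAW r5
#6 head=10: xor+xor i10&i11 2-wide

ISSUED = 9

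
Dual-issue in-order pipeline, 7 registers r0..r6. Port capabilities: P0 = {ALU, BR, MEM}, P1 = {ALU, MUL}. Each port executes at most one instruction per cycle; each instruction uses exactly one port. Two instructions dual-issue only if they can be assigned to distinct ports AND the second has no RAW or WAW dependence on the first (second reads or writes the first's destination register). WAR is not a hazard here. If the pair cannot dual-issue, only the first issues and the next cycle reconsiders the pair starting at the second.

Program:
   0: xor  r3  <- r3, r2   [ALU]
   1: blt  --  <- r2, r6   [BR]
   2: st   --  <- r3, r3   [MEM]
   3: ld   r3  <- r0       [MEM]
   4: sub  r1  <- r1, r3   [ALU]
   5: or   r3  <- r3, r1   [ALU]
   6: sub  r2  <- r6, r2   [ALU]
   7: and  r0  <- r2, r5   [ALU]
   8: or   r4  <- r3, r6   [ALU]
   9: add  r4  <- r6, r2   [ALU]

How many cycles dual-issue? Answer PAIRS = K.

PAIRS = 3

c0: i0&i1 xor/blt  2-wide
c1: i2 st  no-port MEM/MEM
c2: i3 ld  RAW r3
c3: i4 sub  RAW r1
c4: i5&i6 or/sub  2-wide
c5: i7&i8 and/or  2-wide
c6: i9 add  tail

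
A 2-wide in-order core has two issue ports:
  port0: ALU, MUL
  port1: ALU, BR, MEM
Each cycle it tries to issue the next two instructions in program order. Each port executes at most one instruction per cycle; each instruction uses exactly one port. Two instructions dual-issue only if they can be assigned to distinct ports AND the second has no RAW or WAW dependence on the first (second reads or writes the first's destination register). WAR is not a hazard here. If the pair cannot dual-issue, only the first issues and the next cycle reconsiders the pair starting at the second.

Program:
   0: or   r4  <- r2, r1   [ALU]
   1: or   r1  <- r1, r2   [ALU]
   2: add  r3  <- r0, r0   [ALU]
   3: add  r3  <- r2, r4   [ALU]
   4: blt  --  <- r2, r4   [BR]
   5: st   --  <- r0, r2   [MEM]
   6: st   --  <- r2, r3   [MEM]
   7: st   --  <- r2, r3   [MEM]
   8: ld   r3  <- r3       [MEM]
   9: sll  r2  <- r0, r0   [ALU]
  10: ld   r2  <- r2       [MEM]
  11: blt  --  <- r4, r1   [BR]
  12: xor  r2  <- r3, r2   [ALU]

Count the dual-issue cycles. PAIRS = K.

PAIRS = 4

  cy0 -> i0/i1 (or.ALU or.ALU) 2-wide
  cy1 -> i2 (add.ALU) WAW r3
  cy2 -> i3/i4 (add.ALU blt.BR) 2-wide
  cy3 -> i5 (st.MEM) no-port MEM/MEM
  cy4 -> i6 (st.MEM) no-port MEM/MEM
  cy5 -> i7 (st.MEM) no-port MEM/MEM
  cy6 -> i8/i9 (ld.MEM sll.ALU) 2-wide
  cy7 -> i10 (ld.MEM) no-port MEM/BR
  cy8 -> i11/i12 (blt.BR xor.ALU) 2-wide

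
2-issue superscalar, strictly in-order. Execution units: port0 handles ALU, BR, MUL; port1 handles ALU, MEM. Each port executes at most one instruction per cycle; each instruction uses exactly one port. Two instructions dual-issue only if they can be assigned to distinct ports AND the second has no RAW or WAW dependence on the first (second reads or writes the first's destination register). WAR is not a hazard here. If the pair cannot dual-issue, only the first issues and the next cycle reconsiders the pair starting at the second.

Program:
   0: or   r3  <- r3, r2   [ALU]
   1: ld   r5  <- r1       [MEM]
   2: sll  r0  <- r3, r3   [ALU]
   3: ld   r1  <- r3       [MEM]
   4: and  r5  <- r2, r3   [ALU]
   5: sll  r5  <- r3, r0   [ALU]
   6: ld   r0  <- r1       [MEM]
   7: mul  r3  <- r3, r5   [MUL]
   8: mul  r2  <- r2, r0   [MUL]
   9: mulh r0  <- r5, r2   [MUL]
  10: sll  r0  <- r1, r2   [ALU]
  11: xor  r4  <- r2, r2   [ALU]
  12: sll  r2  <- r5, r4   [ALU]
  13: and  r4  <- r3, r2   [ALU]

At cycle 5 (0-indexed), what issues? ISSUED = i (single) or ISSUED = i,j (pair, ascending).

c0: i0,i1 or ld  2-wide
c1: i2,i3 sll ld  2-wide
c2: i4 and  WAW r5
c3: i5,i6 sll ld  2-wide
c4: i7 mul  no-port MUL/MUL
c5: i8 mul  no-port MUL/MUL
c6: i9 mulh  WAW r0
c7: i10,i11 sll xor  2-wide
c8: i12 sll  RAW r2
c9: i13 and  tail

ISSUED = 8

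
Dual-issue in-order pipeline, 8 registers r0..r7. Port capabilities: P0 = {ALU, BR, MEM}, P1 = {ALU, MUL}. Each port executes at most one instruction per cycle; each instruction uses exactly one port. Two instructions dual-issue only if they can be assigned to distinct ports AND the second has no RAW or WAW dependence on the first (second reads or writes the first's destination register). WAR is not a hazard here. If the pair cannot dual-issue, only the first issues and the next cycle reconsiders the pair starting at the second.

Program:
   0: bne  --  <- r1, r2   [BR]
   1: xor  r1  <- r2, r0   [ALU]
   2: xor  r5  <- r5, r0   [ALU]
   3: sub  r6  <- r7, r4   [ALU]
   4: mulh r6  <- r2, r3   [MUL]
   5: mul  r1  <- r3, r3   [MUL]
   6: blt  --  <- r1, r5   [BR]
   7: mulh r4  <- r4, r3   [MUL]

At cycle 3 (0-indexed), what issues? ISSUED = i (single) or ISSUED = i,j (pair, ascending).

#0 head=0: bne+xor i0+i1 2-wide
#1 head=2: xor+sub i2+i3 2-wide
#2 head=4: mulh i4 no-port MUL/MUL
#3 head=5: mul i5 RAW r1
#4 head=6: blt+mulh i6+i7 2-wide

ISSUED = 5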